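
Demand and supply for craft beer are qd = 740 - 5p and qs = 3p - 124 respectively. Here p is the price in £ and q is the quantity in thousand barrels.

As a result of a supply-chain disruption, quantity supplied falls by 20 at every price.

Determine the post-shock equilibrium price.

110.5

Original equilibrium: 740 - 5p = 3p - 124 gives 864 = 8p, so p = 108 and q = 200.
The shock moves the curves to qd = 740 - 5p and qs = 3p - 144.
New equilibrium: 740 - 5p = 3p - 144 ⇒ 884 = 8p ⇒ p = 110.5, q = 187.5.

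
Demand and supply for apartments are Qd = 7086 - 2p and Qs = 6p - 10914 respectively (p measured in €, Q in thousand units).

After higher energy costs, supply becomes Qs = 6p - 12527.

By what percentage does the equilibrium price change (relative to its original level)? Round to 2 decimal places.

Initially, 7086 - 2p = 6p - 10914, so 18000 = 8p and p = 2250, Q = 2586.
With the change applied: demand Qd = 7086 - 2p, supply Qs = 6p - 12527.
Clearing the new market: 7086 - 2p = 6p - 12527, so p = 2451.625 and Q = 2182.75.
%Δp = (2451.625 − 2250) / 2250 × 100 = +8.96%.

+8.96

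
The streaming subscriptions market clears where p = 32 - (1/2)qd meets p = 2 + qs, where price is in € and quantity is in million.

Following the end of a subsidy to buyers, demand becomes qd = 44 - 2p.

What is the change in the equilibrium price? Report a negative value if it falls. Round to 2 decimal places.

Original equilibrium: 64 - 2p = p - 2 gives 66 = 3p, so p = 22 and q = 20.
The shock moves the curves to qd = 44 - 2p and qs = p - 2.
New equilibrium: 44 - 2p = p - 2 ⇒ 46 = 3p ⇒ p = 46/3 ≈ 15.3333, q = 40/3 ≈ 13.3333.
Δp = 15.3333 − 22 = -6.67.

-6.67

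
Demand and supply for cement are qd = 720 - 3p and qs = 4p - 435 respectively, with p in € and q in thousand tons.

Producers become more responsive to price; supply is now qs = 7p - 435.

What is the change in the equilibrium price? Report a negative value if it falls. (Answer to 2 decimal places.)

-49.50

Initially, 720 - 3p = 4p - 435, so 1155 = 7p and p = 165, q = 225.
After the shift, demand is qd = 720 - 3p and supply is qs = 7p - 435.
Equate the new curves: 720 - 3p = 7p - 435, giving 1155 = 10p, p = 115.5, q = 373.5.
Δp = 115.5 − 165 = -49.50.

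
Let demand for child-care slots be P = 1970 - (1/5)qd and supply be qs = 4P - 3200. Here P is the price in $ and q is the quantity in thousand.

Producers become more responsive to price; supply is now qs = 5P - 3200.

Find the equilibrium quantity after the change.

3325

Before the shock: 9850 - 5P = 4P - 3200 ⇒ 13050 = 9P ⇒ P = 1450, q = 2600.
With the change applied: demand qd = 9850 - 5P, supply qs = 5P - 3200.
Setting them equal: 9850 - 5P = 5P - 3200 → 13050 = 10P, so P = 1305 and q = 3325.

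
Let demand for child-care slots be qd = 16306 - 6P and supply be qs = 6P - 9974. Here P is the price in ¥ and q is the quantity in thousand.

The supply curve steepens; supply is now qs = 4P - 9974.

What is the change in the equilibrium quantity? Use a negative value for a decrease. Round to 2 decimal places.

-2628.00

Original equilibrium: 16306 - 6P = 6P - 9974 gives 26280 = 12P, so P = 2190 and q = 3166.
The shock moves the curves to qd = 16306 - 6P and qs = 4P - 9974.
New equilibrium: 16306 - 6P = 4P - 9974 ⇒ 26280 = 10P ⇒ P = 2628, q = 538.
Δq = 538 − 3166 = -2628.00.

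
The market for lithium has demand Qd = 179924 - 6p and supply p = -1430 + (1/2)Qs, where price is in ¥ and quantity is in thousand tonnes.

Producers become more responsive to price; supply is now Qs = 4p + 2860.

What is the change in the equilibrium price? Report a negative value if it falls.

Solve the original market: 179924 - 6p = 2p + 2860, hence p = 22133 and Q = 47126.
The shock moves the curves to Qd = 179924 - 6p and Qs = 4p + 2860.
Clearing the new market: 179924 - 6p = 4p + 2860, so p = 17706.4 and Q = 73685.6.
Δp = 17706.4 − 22133 = -4426.6.

-4426.6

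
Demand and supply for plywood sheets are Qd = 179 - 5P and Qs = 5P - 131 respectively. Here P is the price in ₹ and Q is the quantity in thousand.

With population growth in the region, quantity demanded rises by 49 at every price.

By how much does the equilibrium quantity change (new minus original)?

Solve the original market: 179 - 5P = 5P - 131, hence P = 31 and Q = 24.
After the shift, demand is Qd = 228 - 5P and supply is Qs = 5P - 131.
Equate the new curves: 228 - 5P = 5P - 131, giving 359 = 10P, P = 35.9, Q = 48.5.
ΔQ = 48.5 − 24 = +24.5.

+24.5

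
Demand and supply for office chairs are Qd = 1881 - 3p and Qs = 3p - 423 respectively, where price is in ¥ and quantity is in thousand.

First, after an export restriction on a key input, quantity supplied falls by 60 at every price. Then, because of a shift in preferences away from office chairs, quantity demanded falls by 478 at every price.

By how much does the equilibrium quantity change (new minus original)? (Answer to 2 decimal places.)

-269.00

Solve the original market: 1881 - 3p = 3p - 423, hence p = 384 and Q = 729.
With the change applied: demand Qd = 1403 - 3p, supply Qs = 3p - 483.
Setting them equal: 1403 - 3p = 3p - 483 → 1886 = 6p, so p = 943/3 ≈ 314.3333 and Q = 460.
ΔQ = 460 − 729 = -269.00.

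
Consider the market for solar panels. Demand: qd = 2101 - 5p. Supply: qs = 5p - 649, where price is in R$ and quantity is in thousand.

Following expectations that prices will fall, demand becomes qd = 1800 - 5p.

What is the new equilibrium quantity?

Solve the original market: 2101 - 5p = 5p - 649, hence p = 275 and q = 726.
The new curves are qd = 1800 - 5p (demand) and qs = 5p - 649 (supply).
New equilibrium: 1800 - 5p = 5p - 649 ⇒ 2449 = 10p ⇒ p = 244.9, q = 575.5.

575.5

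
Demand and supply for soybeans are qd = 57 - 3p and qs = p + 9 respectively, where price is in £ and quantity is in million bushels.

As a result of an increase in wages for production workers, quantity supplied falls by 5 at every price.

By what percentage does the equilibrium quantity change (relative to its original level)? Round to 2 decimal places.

Initially, 57 - 3p = p + 9, so 48 = 4p and p = 12, q = 21.
After the shift, demand is qd = 57 - 3p and supply is qs = p + 4.
Setting them equal: 57 - 3p = p + 4 → 53 = 4p, so p = 13.25 and q = 17.25.
%Δq = (17.25 − 21) / 21 × 100 = -17.86%.

-17.86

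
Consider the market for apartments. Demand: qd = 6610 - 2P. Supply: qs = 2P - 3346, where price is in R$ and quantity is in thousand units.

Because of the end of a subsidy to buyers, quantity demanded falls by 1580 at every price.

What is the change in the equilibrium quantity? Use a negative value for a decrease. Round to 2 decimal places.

-790.00

Original equilibrium: 6610 - 2P = 2P - 3346 gives 9956 = 4P, so P = 2489 and q = 1632.
The shock moves the curves to qd = 5030 - 2P and qs = 2P - 3346.
Equate the new curves: 5030 - 2P = 2P - 3346, giving 8376 = 4P, P = 2094, q = 842.
Δq = 842 − 1632 = -790.00.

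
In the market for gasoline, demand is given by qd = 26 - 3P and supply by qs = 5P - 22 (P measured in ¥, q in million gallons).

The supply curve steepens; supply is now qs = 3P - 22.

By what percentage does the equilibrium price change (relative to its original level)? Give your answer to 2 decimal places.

+33.33

Solve the original market: 26 - 3P = 5P - 22, hence P = 6 and q = 8.
The new curves are qd = 26 - 3P (demand) and qs = 3P - 22 (supply).
Clearing the new market: 26 - 3P = 3P - 22, so P = 8 and q = 2.
%ΔP = (8 − 6) / 6 × 100 = +33.33%.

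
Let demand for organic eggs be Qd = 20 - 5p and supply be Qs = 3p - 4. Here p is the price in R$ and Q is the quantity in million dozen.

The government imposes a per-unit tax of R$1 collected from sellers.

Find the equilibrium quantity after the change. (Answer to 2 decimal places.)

Before the shock: 20 - 5p = 3p - 4 ⇒ 24 = 8p ⇒ p = 3, Q = 5.
Since sellers keep the price net of the tax, the effective supply curve becomes Qs = 3p - 7.
Clearing the new market: 20 - 5p = 3p - 7, so p = 3.375 and Q = 3.125.

3.13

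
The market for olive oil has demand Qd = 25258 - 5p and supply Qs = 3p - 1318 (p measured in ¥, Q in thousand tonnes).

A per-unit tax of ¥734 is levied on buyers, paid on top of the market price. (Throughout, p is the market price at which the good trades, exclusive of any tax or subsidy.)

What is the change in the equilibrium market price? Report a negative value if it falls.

Solve the original market: 25258 - 5p = 3p - 1318, hence p = 3322 and Q = 8648.
Since buyers pay the price plus the tax, the effective demand curve becomes Qd = 21588 - 5p.
New equilibrium: 21588 - 5p = 3p - 1318 ⇒ 22906 = 8p ⇒ p = 2863.25, Q = 7271.75.
Δp = 2863.25 − 3322 = -458.75.

-458.75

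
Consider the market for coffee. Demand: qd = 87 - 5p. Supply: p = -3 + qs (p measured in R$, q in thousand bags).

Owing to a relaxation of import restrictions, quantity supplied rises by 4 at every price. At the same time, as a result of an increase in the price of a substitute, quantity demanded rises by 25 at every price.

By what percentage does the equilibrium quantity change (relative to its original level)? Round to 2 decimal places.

Before the shock: 87 - 5p = p + 3 ⇒ 84 = 6p ⇒ p = 14, q = 17.
After the shift, demand is qd = 112 - 5p and supply is qs = p + 7.
Setting them equal: 112 - 5p = p + 7 → 105 = 6p, so p = 17.5 and q = 24.5.
%Δq = (24.5 − 17) / 17 × 100 = +44.12%.

+44.12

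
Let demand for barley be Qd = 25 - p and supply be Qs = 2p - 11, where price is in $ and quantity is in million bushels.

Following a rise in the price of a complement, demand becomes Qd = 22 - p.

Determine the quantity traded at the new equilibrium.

11

Solve the original market: 25 - p = 2p - 11, hence p = 12 and Q = 13.
After the shift, demand is Qd = 22 - p and supply is Qs = 2p - 11.
New equilibrium: 22 - p = 2p - 11 ⇒ 33 = 3p ⇒ p = 11, Q = 11.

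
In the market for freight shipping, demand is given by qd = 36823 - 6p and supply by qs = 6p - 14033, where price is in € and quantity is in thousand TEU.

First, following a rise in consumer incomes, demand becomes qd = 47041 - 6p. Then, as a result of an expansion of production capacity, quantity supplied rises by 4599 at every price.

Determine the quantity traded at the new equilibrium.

Solve the original market: 36823 - 6p = 6p - 14033, hence p = 4238 and q = 11395.
After the shift, demand is qd = 47041 - 6p and supply is qs = 6p - 9434.
Equate the new curves: 47041 - 6p = 6p - 9434, giving 56475 = 12p, p = 4706.25, q = 18803.5.

18803.5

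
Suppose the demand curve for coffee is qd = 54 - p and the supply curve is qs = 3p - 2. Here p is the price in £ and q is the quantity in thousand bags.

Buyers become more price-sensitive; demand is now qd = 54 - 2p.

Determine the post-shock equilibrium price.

11.2

Before the shock: 54 - p = 3p - 2 ⇒ 56 = 4p ⇒ p = 14, q = 40.
The shock moves the curves to qd = 54 - 2p and qs = 3p - 2.
Clearing the new market: 54 - 2p = 3p - 2, so p = 11.2 and q = 31.6.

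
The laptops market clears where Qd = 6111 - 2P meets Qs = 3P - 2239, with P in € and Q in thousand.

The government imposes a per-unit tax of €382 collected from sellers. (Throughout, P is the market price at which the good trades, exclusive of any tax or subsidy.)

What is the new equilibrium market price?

1899.2

Before the shock: 6111 - 2P = 3P - 2239 ⇒ 8350 = 5P ⇒ P = 1670, Q = 2771.
Since sellers keep the price net of the tax, the effective supply curve becomes Qs = 3P - 3385.
Equate the new curves: 6111 - 2P = 3P - 3385, giving 9496 = 5P, P = 1899.2, Q = 2312.6.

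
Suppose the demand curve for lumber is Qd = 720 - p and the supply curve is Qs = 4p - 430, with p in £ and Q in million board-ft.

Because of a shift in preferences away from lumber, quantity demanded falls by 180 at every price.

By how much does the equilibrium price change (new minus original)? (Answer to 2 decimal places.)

-36.00

Initially, 720 - p = 4p - 430, so 1150 = 5p and p = 230, Q = 490.
The new curves are Qd = 540 - p (demand) and Qs = 4p - 430 (supply).
Setting them equal: 540 - p = 4p - 430 → 970 = 5p, so p = 194 and Q = 346.
Δp = 194 − 230 = -36.00.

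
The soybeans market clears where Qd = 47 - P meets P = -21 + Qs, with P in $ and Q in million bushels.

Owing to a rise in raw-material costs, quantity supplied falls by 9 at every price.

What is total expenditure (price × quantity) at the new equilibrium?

Before the shock: 47 - P = P + 21 ⇒ 26 = 2P ⇒ P = 13, Q = 34.
With the change applied: demand Qd = 47 - P, supply Qs = P + 12.
Clearing the new market: 47 - P = P + 12, so P = 17.5 and Q = 29.5.
New expenditure = 17.5 × 29.5 = 516.25.

516.25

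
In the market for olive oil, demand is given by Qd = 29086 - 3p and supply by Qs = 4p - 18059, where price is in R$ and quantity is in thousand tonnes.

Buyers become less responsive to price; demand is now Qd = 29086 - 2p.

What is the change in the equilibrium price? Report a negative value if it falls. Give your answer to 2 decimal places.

Before the shock: 29086 - 3p = 4p - 18059 ⇒ 47145 = 7p ⇒ p = 6735, Q = 8881.
The new curves are Qd = 29086 - 2p (demand) and Qs = 4p - 18059 (supply).
Setting them equal: 29086 - 2p = 4p - 18059 → 47145 = 6p, so p = 7857.5 and Q = 13371.
Δp = 7857.5 − 6735 = +1122.50.

+1122.50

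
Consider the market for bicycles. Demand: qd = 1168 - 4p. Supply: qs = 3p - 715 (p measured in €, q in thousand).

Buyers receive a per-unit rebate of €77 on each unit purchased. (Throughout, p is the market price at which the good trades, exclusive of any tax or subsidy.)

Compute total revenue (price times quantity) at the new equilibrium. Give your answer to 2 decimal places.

70112.00

Solve the original market: 1168 - 4p = 3p - 715, hence p = 269 and q = 92.
Since buyers' out-of-pocket price is the market price minus the rebate, the effective demand curve becomes qd = 1476 - 4p.
Equate the new curves: 1476 - 4p = 3p - 715, giving 2191 = 7p, p = 313, q = 224.
New expenditure = 313 × 224 = 70112.00.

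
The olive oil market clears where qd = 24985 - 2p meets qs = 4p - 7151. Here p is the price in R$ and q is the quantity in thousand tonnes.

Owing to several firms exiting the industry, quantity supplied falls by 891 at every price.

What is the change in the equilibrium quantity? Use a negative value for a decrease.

-297

Before the shock: 24985 - 2p = 4p - 7151 ⇒ 32136 = 6p ⇒ p = 5356, q = 14273.
The shock moves the curves to qd = 24985 - 2p and qs = 4p - 8042.
Equate the new curves: 24985 - 2p = 4p - 8042, giving 33027 = 6p, p = 5504.5, q = 13976.
Δq = 13976 − 14273 = -297.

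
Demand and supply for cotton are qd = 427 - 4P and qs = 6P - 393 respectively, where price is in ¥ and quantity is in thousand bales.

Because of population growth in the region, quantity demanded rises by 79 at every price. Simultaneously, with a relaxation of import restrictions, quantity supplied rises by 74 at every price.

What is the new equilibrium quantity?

176

Initially, 427 - 4P = 6P - 393, so 820 = 10P and P = 82, q = 99.
The new curves are qd = 506 - 4P (demand) and qs = 6P - 319 (supply).
Clearing the new market: 506 - 4P = 6P - 319, so P = 82.5 and q = 176.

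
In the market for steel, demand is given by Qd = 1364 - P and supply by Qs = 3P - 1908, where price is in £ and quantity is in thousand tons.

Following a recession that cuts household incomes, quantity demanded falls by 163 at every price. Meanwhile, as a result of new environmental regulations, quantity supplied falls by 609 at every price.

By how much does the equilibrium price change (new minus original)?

+111.5

Initially, 1364 - P = 3P - 1908, so 3272 = 4P and P = 818, Q = 546.
After the shift, demand is Qd = 1201 - P and supply is Qs = 3P - 2517.
Setting them equal: 1201 - P = 3P - 2517 → 3718 = 4P, so P = 929.5 and Q = 271.5.
ΔP = 929.5 − 818 = +111.5.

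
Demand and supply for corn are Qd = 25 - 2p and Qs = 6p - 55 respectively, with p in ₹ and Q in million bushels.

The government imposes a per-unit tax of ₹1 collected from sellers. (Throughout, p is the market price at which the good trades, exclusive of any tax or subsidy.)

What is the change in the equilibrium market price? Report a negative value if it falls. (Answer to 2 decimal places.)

+0.75

Initially, 25 - 2p = 6p - 55, so 80 = 8p and p = 10, Q = 5.
Since sellers keep the price net of the tax, the effective supply curve becomes Qs = 6p - 61.
Clearing the new market: 25 - 2p = 6p - 61, so p = 10.75 and Q = 3.5.
Δp = 10.75 − 10 = +0.75.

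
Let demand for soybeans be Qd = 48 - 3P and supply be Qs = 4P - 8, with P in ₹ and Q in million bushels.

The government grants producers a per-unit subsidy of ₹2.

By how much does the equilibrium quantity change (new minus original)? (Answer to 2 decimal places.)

+3.43

Original equilibrium: 48 - 3P = 4P - 8 gives 56 = 7P, so P = 8 and Q = 24.
Since sellers receive the price plus the subsidy, the effective supply curve becomes Qs = 4P.
Setting them equal: 48 - 3P = 4P → 48 = 7P, so P = 48/7 ≈ 6.8571 and Q = 192/7 ≈ 27.4286.
ΔQ = 27.4286 − 24 = +3.43.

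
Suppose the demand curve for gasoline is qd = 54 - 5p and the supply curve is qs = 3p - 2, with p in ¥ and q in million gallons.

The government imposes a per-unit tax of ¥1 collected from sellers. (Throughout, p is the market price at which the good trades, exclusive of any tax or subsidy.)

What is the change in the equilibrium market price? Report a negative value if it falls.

Initially, 54 - 5p = 3p - 2, so 56 = 8p and p = 7, q = 19.
Since sellers keep the price net of the tax, the effective supply curve becomes qs = 3p - 5.
Equate the new curves: 54 - 5p = 3p - 5, giving 59 = 8p, p = 7.375, q = 17.125.
Δp = 7.375 − 7 = +0.375.

+0.375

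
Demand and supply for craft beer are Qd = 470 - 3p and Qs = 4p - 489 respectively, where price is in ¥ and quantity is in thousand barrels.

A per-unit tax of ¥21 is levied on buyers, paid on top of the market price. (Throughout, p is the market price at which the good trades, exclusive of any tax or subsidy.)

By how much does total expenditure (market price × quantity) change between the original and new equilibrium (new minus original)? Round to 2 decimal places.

-5139.00

Initially, 470 - 3p = 4p - 489, so 959 = 7p and p = 137, Q = 59.
Since buyers pay the price plus the tax, the effective demand curve becomes Qd = 407 - 3p.
Setting them equal: 407 - 3p = 4p - 489 → 896 = 7p, so p = 128 and Q = 23.
Expenditure moves from 137×59 = 8083 to 128×23 = 2944; change = -5139.00.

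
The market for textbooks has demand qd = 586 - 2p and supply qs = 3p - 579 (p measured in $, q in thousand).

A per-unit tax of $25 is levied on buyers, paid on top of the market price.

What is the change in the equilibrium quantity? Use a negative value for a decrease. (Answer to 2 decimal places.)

-30.00

Solve the original market: 586 - 2p = 3p - 579, hence p = 233 and q = 120.
Since buyers pay the price plus the tax, the effective demand curve becomes qd = 536 - 2p.
Clearing the new market: 536 - 2p = 3p - 579, so p = 223 and q = 90.
Δq = 90 − 120 = -30.00.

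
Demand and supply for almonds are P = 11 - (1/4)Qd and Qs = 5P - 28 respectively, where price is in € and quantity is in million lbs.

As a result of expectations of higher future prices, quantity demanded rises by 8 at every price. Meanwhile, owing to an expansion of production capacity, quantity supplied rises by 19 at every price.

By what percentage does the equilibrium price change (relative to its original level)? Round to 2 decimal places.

Original equilibrium: 44 - 4P = 5P - 28 gives 72 = 9P, so P = 8 and Q = 12.
With the change applied: demand Qd = 52 - 4P, supply Qs = 5P - 9.
Clearing the new market: 52 - 4P = 5P - 9, so P = 61/9 ≈ 6.7778 and Q = 224/9 ≈ 24.8889.
%ΔP = (6.7778 − 8) / 8 × 100 = -15.28%.

-15.28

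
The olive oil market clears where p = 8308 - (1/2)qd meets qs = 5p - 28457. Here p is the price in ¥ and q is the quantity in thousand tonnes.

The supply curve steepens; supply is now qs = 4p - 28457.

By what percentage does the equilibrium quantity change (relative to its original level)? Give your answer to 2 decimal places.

-57.42

Original equilibrium: 16616 - 2p = 5p - 28457 gives 45073 = 7p, so p = 6439 and q = 3738.
With the change applied: demand qd = 16616 - 2p, supply qs = 4p - 28457.
Equate the new curves: 16616 - 2p = 4p - 28457, giving 45073 = 6p, p = 45073/6 ≈ 7512.1667, q = 4775/3 ≈ 1591.6667.
%Δq = (1591.6667 − 3738) / 3738 × 100 = -57.42%.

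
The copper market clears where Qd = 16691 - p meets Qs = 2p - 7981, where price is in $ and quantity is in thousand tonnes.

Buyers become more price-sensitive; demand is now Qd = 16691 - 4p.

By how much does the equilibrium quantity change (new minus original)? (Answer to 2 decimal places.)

Initially, 16691 - p = 2p - 7981, so 24672 = 3p and p = 8224, Q = 8467.
The shock moves the curves to Qd = 16691 - 4p and Qs = 2p - 7981.
Equate the new curves: 16691 - 4p = 2p - 7981, giving 24672 = 6p, p = 4112, Q = 243.
ΔQ = 243 − 8467 = -8224.00.

-8224.00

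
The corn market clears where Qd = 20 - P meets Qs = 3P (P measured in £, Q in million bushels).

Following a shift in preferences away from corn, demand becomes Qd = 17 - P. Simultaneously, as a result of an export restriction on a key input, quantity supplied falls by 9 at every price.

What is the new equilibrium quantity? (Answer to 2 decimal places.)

Initially, 20 - P = 3P, so 20 = 4P and P = 5, Q = 15.
The new curves are Qd = 17 - P (demand) and Qs = 3P - 9 (supply).
New equilibrium: 17 - P = 3P - 9 ⇒ 26 = 4P ⇒ P = 6.5, Q = 10.5.

10.50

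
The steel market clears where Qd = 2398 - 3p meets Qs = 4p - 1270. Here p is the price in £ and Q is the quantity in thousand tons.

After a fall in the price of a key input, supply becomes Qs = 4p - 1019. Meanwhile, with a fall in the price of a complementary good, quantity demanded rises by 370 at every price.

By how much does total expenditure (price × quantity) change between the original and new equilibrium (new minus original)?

+186621

Initially, 2398 - 3p = 4p - 1270, so 3668 = 7p and p = 524, Q = 826.
After the shift, demand is Qd = 2768 - 3p and supply is Qs = 4p - 1019.
Setting them equal: 2768 - 3p = 4p - 1019 → 3787 = 7p, so p = 541 and Q = 1145.
Expenditure moves from 524×826 = 432824 to 541×1145 = 619445; change = +186621.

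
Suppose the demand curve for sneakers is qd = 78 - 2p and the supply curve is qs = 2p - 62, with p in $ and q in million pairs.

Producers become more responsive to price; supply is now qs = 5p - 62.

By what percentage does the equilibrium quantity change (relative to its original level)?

Before the shock: 78 - 2p = 2p - 62 ⇒ 140 = 4p ⇒ p = 35, q = 8.
The shock moves the curves to qd = 78 - 2p and qs = 5p - 62.
Clearing the new market: 78 - 2p = 5p - 62, so p = 20 and q = 38.
%Δq = (38 − 8) / 8 × 100 = +375%.

+375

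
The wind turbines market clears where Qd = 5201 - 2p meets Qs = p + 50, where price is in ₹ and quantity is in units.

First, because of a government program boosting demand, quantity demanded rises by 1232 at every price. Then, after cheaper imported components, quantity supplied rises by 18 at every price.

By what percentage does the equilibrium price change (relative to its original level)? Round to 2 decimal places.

Initially, 5201 - 2p = p + 50, so 5151 = 3p and p = 1717, Q = 1767.
After the shift, demand is Qd = 6433 - 2p and supply is Qs = p + 68.
Equate the new curves: 6433 - 2p = p + 68, giving 6365 = 3p, p = 6365/3 ≈ 2121.6667, Q = 6569/3 ≈ 2189.6667.
%Δp = (2121.6667 − 1717) / 1717 × 100 = +23.57%.

+23.57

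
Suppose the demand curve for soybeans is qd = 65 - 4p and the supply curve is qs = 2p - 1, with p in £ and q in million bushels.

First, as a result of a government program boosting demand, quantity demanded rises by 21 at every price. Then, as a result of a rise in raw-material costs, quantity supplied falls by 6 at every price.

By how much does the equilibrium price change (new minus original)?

Initially, 65 - 4p = 2p - 1, so 66 = 6p and p = 11, q = 21.
After the shift, demand is qd = 86 - 4p and supply is qs = 2p - 7.
Clearing the new market: 86 - 4p = 2p - 7, so p = 15.5 and q = 24.
Δp = 15.5 − 11 = +4.5.

+4.5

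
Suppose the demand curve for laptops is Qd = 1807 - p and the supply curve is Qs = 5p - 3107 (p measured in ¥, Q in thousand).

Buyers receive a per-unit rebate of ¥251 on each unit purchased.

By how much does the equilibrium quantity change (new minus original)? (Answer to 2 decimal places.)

+209.17

Initially, 1807 - p = 5p - 3107, so 4914 = 6p and p = 819, Q = 988.
Since buyers' out-of-pocket price is the market price minus the rebate, the effective demand curve becomes Qd = 2058 - p.
New equilibrium: 2058 - p = 5p - 3107 ⇒ 5165 = 6p ⇒ p = 5165/6 ≈ 860.8333, Q = 7183/6 ≈ 1197.1667.
ΔQ = 1197.1667 − 988 = +209.17.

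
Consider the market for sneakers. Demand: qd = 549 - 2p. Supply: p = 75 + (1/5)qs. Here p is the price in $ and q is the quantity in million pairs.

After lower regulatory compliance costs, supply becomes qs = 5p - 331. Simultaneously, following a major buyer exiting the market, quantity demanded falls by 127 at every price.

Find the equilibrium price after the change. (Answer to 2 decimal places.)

107.57

Initially, 549 - 2p = 5p - 375, so 924 = 7p and p = 132, q = 285.
After the shift, demand is qd = 422 - 2p and supply is qs = 5p - 331.
Equate the new curves: 422 - 2p = 5p - 331, giving 753 = 7p, p = 753/7 ≈ 107.5714, q = 1448/7 ≈ 206.8571.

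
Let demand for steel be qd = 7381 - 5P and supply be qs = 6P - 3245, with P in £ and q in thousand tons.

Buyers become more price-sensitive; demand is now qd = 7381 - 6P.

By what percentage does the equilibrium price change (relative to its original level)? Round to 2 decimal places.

-8.33

Before the shock: 7381 - 5P = 6P - 3245 ⇒ 10626 = 11P ⇒ P = 966, q = 2551.
With the change applied: demand qd = 7381 - 6P, supply qs = 6P - 3245.
New equilibrium: 7381 - 6P = 6P - 3245 ⇒ 10626 = 12P ⇒ P = 885.5, q = 2068.
%ΔP = (885.5 − 966) / 966 × 100 = -8.33%.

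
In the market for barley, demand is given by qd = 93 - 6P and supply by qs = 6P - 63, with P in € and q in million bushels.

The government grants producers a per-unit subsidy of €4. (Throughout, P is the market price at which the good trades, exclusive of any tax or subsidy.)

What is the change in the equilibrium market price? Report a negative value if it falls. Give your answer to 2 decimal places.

Original equilibrium: 93 - 6P = 6P - 63 gives 156 = 12P, so P = 13 and q = 15.
Since sellers receive the price plus the subsidy, the effective supply curve becomes qs = 6P - 39.
New equilibrium: 93 - 6P = 6P - 39 ⇒ 132 = 12P ⇒ P = 11, q = 27.
ΔP = 11 − 13 = -2.00.

-2.00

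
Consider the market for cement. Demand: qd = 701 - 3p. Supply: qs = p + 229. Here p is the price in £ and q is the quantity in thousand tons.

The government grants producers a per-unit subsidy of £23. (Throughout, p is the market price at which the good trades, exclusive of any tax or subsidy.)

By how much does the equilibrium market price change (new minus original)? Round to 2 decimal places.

-5.75

Before the shock: 701 - 3p = p + 229 ⇒ 472 = 4p ⇒ p = 118, q = 347.
Since sellers receive the price plus the subsidy, the effective supply curve becomes qs = p + 252.
Equate the new curves: 701 - 3p = p + 252, giving 449 = 4p, p = 112.25, q = 364.25.
Δp = 112.25 − 118 = -5.75.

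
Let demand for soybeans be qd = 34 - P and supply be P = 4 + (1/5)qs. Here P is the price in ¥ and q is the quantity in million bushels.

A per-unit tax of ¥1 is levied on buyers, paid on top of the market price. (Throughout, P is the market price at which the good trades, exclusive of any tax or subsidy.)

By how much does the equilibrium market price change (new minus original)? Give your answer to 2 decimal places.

-0.17

Solve the original market: 34 - P = 5P - 20, hence P = 9 and q = 25.
Since buyers pay the price plus the tax, the effective demand curve becomes qd = 33 - P.
Clearing the new market: 33 - P = 5P - 20, so P = 53/6 ≈ 8.8333 and q = 145/6 ≈ 24.1667.
ΔP = 8.8333 − 9 = -0.17.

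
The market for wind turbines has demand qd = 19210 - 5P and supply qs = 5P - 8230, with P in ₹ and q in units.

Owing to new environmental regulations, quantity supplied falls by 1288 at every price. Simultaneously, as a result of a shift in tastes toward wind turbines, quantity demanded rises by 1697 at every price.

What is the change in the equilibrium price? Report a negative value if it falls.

Initially, 19210 - 5P = 5P - 8230, so 27440 = 10P and P = 2744, q = 5490.
With the change applied: demand qd = 20907 - 5P, supply qs = 5P - 9518.
Setting them equal: 20907 - 5P = 5P - 9518 → 30425 = 10P, so P = 3042.5 and q = 5694.5.
ΔP = 3042.5 − 2744 = +298.5.

+298.5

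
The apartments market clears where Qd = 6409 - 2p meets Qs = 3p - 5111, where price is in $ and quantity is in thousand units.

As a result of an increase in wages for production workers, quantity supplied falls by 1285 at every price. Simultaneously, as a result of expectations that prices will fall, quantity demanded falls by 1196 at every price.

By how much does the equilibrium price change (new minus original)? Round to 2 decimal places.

Solve the original market: 6409 - 2p = 3p - 5111, hence p = 2304 and Q = 1801.
The shock moves the curves to Qd = 5213 - 2p and Qs = 3p - 6396.
Equate the new curves: 5213 - 2p = 3p - 6396, giving 11609 = 5p, p = 2321.8, Q = 569.4.
Δp = 2321.8 − 2304 = +17.80.

+17.80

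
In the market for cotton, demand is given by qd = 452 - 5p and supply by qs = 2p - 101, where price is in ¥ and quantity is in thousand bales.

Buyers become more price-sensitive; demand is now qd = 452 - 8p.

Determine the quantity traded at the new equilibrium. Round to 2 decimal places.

9.60

Before the shock: 452 - 5p = 2p - 101 ⇒ 553 = 7p ⇒ p = 79, q = 57.
With the change applied: demand qd = 452 - 8p, supply qs = 2p - 101.
Setting them equal: 452 - 8p = 2p - 101 → 553 = 10p, so p = 55.3 and q = 9.6.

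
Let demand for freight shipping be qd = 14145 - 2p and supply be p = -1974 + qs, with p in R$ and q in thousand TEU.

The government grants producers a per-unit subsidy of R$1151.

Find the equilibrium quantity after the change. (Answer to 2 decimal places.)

6798.33

Initially, 14145 - 2p = p + 1974, so 12171 = 3p and p = 4057, q = 6031.
Since sellers receive the price plus the subsidy, the effective supply curve becomes qs = p + 3125.
New equilibrium: 14145 - 2p = p + 3125 ⇒ 11020 = 3p ⇒ p = 11020/3 ≈ 3673.3333, q = 20395/3 ≈ 6798.3333.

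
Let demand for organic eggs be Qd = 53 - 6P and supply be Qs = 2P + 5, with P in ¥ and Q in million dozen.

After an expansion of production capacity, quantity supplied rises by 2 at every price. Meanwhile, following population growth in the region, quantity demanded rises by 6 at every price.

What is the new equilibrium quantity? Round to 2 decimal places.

20.00

Solve the original market: 53 - 6P = 2P + 5, hence P = 6 and Q = 17.
With the change applied: demand Qd = 59 - 6P, supply Qs = 2P + 7.
Equate the new curves: 59 - 6P = 2P + 7, giving 52 = 8P, P = 6.5, Q = 20.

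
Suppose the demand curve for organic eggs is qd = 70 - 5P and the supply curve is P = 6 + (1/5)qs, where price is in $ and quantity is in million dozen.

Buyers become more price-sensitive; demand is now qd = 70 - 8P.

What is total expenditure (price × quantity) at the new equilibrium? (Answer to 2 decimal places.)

Solve the original market: 70 - 5P = 5P - 30, hence P = 10 and q = 20.
The shock moves the curves to qd = 70 - 8P and qs = 5P - 30.
New equilibrium: 70 - 8P = 5P - 30 ⇒ 100 = 13P ⇒ P = 100/13 ≈ 7.6923, q = 110/13 ≈ 8.4615.
New expenditure = 7.6923 × 8.4615 = 65.09.

65.09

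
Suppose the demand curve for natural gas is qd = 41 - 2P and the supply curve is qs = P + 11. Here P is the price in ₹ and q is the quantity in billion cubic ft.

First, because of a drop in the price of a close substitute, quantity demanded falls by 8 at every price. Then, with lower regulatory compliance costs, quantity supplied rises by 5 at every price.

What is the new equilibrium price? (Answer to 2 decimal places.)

5.67

Solve the original market: 41 - 2P = P + 11, hence P = 10 and q = 21.
After the shift, demand is qd = 33 - 2P and supply is qs = P + 16.
Clearing the new market: 33 - 2P = P + 16, so P = 17/3 ≈ 5.6667 and q = 65/3 ≈ 21.6667.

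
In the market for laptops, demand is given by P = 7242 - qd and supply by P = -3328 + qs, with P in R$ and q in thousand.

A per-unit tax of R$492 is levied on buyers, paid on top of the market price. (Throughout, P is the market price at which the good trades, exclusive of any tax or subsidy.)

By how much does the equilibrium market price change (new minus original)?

Initially, 7242 - P = P + 3328, so 3914 = 2P and P = 1957, q = 5285.
Since buyers pay the price plus the tax, the effective demand curve becomes qd = 6750 - P.
New equilibrium: 6750 - P = P + 3328 ⇒ 3422 = 2P ⇒ P = 1711, q = 5039.
ΔP = 1711 − 1957 = -246.

-246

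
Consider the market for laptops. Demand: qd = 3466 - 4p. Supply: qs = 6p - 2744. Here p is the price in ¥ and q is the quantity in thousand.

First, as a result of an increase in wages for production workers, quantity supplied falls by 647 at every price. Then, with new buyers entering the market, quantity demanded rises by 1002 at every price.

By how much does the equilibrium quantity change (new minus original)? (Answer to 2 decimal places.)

Initially, 3466 - 4p = 6p - 2744, so 6210 = 10p and p = 621, q = 982.
The shock moves the curves to qd = 4468 - 4p and qs = 6p - 3391.
New equilibrium: 4468 - 4p = 6p - 3391 ⇒ 7859 = 10p ⇒ p = 785.9, q = 1324.4.
Δq = 1324.4 − 982 = +342.40.

+342.40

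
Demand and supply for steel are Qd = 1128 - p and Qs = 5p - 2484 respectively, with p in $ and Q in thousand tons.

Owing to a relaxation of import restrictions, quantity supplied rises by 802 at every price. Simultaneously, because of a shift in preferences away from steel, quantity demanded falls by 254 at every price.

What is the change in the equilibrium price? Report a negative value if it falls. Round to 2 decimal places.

-176.00

Initially, 1128 - p = 5p - 2484, so 3612 = 6p and p = 602, Q = 526.
With the change applied: demand Qd = 874 - p, supply Qs = 5p - 1682.
Setting them equal: 874 - p = 5p - 1682 → 2556 = 6p, so p = 426 and Q = 448.
Δp = 426 − 602 = -176.00.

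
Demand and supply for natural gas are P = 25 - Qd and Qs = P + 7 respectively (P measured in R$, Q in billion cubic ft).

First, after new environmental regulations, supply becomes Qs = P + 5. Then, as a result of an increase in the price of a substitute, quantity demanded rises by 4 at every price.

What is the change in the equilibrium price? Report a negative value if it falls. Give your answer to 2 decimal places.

+3.00

Solve the original market: 25 - P = P + 7, hence P = 9 and Q = 16.
The new curves are Qd = 29 - P (demand) and Qs = P + 5 (supply).
Equate the new curves: 29 - P = P + 5, giving 24 = 2P, P = 12, Q = 17.
ΔP = 12 − 9 = +3.00.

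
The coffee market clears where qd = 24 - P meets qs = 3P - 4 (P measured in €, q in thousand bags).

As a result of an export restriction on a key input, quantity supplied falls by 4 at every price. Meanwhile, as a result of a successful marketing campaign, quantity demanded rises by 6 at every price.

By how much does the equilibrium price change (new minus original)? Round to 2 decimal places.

Solve the original market: 24 - P = 3P - 4, hence P = 7 and q = 17.
The shock moves the curves to qd = 30 - P and qs = 3P - 8.
Clearing the new market: 30 - P = 3P - 8, so P = 9.5 and q = 20.5.
ΔP = 9.5 − 7 = +2.50.

+2.50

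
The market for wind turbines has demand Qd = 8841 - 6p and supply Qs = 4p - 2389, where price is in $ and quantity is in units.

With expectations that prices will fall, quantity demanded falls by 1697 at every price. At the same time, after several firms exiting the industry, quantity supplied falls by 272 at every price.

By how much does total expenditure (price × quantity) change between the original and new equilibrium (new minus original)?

Original equilibrium: 8841 - 6p = 4p - 2389 gives 11230 = 10p, so p = 1123 and Q = 2103.
The shock moves the curves to Qd = 7144 - 6p and Qs = 4p - 2661.
Clearing the new market: 7144 - 6p = 4p - 2661, so p = 980.5 and Q = 1261.
Expenditure moves from 1123×2103 = 2361669 to 980.5×1261 = 1236410.5; change = -1125258.5.

-1125258.5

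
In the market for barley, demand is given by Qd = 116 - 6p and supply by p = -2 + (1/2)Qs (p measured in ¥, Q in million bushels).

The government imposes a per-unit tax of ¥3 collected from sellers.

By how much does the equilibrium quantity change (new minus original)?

Solve the original market: 116 - 6p = 2p + 4, hence p = 14 and Q = 32.
Since sellers keep the price net of the tax, the effective supply curve becomes Qs = 2p - 2.
Setting them equal: 116 - 6p = 2p - 2 → 118 = 8p, so p = 14.75 and Q = 27.5.
ΔQ = 27.5 − 32 = -4.5.

-4.5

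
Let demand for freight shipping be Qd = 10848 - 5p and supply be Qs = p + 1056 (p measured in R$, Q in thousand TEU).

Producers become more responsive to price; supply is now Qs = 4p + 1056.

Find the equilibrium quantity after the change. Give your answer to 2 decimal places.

Initially, 10848 - 5p = p + 1056, so 9792 = 6p and p = 1632, Q = 2688.
The shock moves the curves to Qd = 10848 - 5p and Qs = 4p + 1056.
Setting them equal: 10848 - 5p = 4p + 1056 → 9792 = 9p, so p = 1088 and Q = 5408.

5408.00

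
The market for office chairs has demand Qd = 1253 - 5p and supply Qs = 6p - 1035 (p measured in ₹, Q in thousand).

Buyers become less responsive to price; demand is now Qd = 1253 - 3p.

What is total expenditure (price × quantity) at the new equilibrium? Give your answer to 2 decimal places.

Before the shock: 1253 - 5p = 6p - 1035 ⇒ 2288 = 11p ⇒ p = 208, Q = 213.
After the shift, demand is Qd = 1253 - 3p and supply is Qs = 6p - 1035.
Setting them equal: 1253 - 3p = 6p - 1035 → 2288 = 9p, so p = 2288/9 ≈ 254.2222 and Q = 1471/3 ≈ 490.3333.
New expenditure = 254.2222 × 490.3333 = 124653.63.

124653.63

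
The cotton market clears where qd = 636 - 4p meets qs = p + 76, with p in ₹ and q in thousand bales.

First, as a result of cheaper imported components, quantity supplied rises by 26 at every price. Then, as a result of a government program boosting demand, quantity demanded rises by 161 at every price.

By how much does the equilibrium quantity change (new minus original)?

+53

Before the shock: 636 - 4p = p + 76 ⇒ 560 = 5p ⇒ p = 112, q = 188.
The new curves are qd = 797 - 4p (demand) and qs = p + 102 (supply).
Equate the new curves: 797 - 4p = p + 102, giving 695 = 5p, p = 139, q = 241.
Δq = 241 − 188 = +53.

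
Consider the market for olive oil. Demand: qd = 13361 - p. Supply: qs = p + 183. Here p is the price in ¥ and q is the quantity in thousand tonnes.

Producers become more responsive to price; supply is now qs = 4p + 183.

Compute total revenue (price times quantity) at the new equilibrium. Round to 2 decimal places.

28267864.24

Before the shock: 13361 - p = p + 183 ⇒ 13178 = 2p ⇒ p = 6589, q = 6772.
After the shift, demand is qd = 13361 - p and supply is qs = 4p + 183.
New equilibrium: 13361 - p = 4p + 183 ⇒ 13178 = 5p ⇒ p = 2635.6, q = 10725.4.
New expenditure = 2635.6 × 10725.4 = 28267864.24.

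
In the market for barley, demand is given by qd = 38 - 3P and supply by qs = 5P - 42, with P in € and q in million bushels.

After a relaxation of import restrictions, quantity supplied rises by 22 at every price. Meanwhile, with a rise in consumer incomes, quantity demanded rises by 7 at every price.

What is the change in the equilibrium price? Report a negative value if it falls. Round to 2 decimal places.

-1.88

Initially, 38 - 3P = 5P - 42, so 80 = 8P and P = 10, q = 8.
With the change applied: demand qd = 45 - 3P, supply qs = 5P - 20.
Clearing the new market: 45 - 3P = 5P - 20, so P = 8.125 and q = 20.625.
ΔP = 8.125 − 10 = -1.88.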